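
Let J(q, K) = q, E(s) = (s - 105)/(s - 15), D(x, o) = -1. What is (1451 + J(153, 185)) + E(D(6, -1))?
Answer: 12885/8 ≈ 1610.6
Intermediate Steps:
E(s) = (-105 + s)/(-15 + s)
(1451 + J(153, 185)) + E(D(6, -1)) = (1451 + 153) + (-105 - 1)/(-15 - 1) = 1604 - 106/(-16) = 1604 - 1/16*(-106) = 1604 + 53/8 = 12885/8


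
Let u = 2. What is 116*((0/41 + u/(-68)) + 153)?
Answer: 301658/17 ≈ 17745.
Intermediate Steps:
116*((0/41 + u/(-68)) + 153) = 116*((0/41 + 2/(-68)) + 153) = 116*((0*(1/41) + 2*(-1/68)) + 153) = 116*((0 - 1/34) + 153) = 116*(-1/34 + 153) = 116*(5201/34) = 301658/17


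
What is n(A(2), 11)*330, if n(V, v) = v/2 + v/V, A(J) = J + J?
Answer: 5445/2 ≈ 2722.5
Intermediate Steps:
A(J) = 2*J
n(V, v) = v/2 + v/V (n(V, v) = v*(½) + v/V = v/2 + v/V)
n(A(2), 11)*330 = ((½)*11 + 11/((2*2)))*330 = (11/2 + 11/4)*330 = (33/4)*330 = 5445/2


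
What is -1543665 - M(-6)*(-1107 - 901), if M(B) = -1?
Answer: -1545673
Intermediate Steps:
-1543665 - M(-6)*(-1107 - 901) = -1543665 - (-1)*(-1107 - 901) = -1543665 - (-1)*(-2008) = -1543665 - 1*2008 = -1543665 - 2008 = -1545673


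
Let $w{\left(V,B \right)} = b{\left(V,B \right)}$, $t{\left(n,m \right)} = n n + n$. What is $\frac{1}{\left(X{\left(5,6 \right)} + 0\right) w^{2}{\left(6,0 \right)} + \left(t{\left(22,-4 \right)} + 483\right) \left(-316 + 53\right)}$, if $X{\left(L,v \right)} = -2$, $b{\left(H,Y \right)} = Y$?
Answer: $- \frac{1}{260107} \approx -3.8446 \cdot 10^{-6}$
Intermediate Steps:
$t{\left(n,m \right)} = n + n^{2}$ ($t{\left(n,m \right)} = n^{2} + n = n + n^{2}$)
$w{\left(V,B \right)} = B$
$\frac{1}{\left(X{\left(5,6 \right)} + 0\right) w^{2}{\left(6,0 \right)} + \left(t{\left(22,-4 \right)} + 483\right) \left(-316 + 53\right)} = \frac{1}{\left(-2 + 0\right) 0^{2} + \left(22 \left(1 + 22\right) + 483\right) \left(-316 + 53\right)} = \frac{1}{\left(-2\right) 0 + \left(22 \cdot 23 + 483\right) \left(-263\right)} = \frac{1}{0 + \left(506 + 483\right) \left(-263\right)} = \frac{1}{0 + 989 \left(-263\right)} = \frac{1}{0 - 260107} = \frac{1}{-260107} = - \frac{1}{260107}$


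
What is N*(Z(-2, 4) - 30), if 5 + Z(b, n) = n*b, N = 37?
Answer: -1591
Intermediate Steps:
Z(b, n) = -5 + b*n (Z(b, n) = -5 + n*b = -5 + b*n)
N*(Z(-2, 4) - 30) = 37*((-5 - 2*4) - 30) = 37*((-5 - 8) - 30) = 37*(-13 - 30) = 37*(-43) = -1591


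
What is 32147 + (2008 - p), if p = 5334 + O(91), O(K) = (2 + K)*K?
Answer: 20358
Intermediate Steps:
O(K) = K*(2 + K)
p = 13797 (p = 5334 + 91*(2 + 91) = 5334 + 91*93 = 5334 + 8463 = 13797)
32147 + (2008 - p) = 32147 + (2008 - 1*13797) = 32147 + (2008 - 13797) = 32147 - 11789 = 20358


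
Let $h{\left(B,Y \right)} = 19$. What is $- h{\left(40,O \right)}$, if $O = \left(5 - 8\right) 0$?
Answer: $-19$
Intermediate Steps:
$O = 0$ ($O = \left(-3\right) 0 = 0$)
$- h{\left(40,O \right)} = \left(-1\right) 19 = -19$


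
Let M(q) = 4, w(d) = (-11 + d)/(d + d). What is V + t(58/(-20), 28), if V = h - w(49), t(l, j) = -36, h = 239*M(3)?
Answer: 45061/49 ≈ 919.61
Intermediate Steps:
w(d) = (-11 + d)/(2*d) (w(d) = (-11 + d)/((2*d)) = (-11 + d)*(1/(2*d)) = (-11 + d)/(2*d))
h = 956 (h = 239*4 = 956)
V = 46825/49 (V = 956 - (-11 + 49)/(2*49) = 956 - 38/(2*49) = 956 - 1*19/49 = 956 - 19/49 = 46825/49 ≈ 955.61)
V + t(58/(-20), 28) = 46825/49 - 36 = 45061/49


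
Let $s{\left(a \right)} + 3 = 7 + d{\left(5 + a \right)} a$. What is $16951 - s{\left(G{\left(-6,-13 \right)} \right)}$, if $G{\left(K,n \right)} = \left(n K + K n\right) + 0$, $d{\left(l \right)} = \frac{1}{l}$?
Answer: $\frac{2728311}{161} \approx 16946.0$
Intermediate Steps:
$G{\left(K,n \right)} = 2 K n$ ($G{\left(K,n \right)} = \left(K n + K n\right) + 0 = 2 K n + 0 = 2 K n$)
$s{\left(a \right)} = 4 + \frac{a}{5 + a}$ ($s{\left(a \right)} = -3 + \left(7 + \frac{a}{5 + a}\right) = 4 + \frac{a}{5 + a}$)
$16951 - s{\left(G{\left(-6,-13 \right)} \right)} = 16951 - \frac{5 \left(4 + 2 \left(-6\right) \left(-13\right)\right)}{5 + 2 \left(-6\right) \left(-13\right)} = 16951 - \frac{5 \left(4 + 156\right)}{5 + 156} = 16951 - 5 \cdot \frac{1}{161} \cdot 160 = 16951 - \frac{800}{161} = \frac{2728311}{161}$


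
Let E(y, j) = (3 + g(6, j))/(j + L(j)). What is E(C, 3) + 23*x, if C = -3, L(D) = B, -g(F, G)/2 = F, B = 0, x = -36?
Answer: -831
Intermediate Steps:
g(F, G) = -2*F
L(D) = 0
E(y, j) = -9/j (E(y, j) = (3 - 2*6)/(j + 0) = (3 - 12)/j = -9/j)
E(C, 3) + 23*x = -9/3 + 23*(-36) = -9*⅓ - 828 = -3 - 828 = -831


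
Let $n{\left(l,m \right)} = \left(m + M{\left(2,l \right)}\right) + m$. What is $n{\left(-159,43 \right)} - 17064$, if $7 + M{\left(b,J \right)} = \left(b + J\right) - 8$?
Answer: $-17150$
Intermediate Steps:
$M{\left(b,J \right)} = -15 + J + b$ ($M{\left(b,J \right)} = -7 - \left(8 - J - b\right) = -7 + \left(-8 + J + b\right) = -15 + J + b$)
$n{\left(l,m \right)} = -13 + l + 2 m$ ($n{\left(l,m \right)} = \left(m + \left(-15 + l + 2\right)\right) + m = \left(m + \left(-13 + l\right)\right) + m = \left(-13 + l + m\right) + m = -13 + l + 2 m$)
$n{\left(-159,43 \right)} - 17064 = \left(-13 - 159 + 2 \cdot 43\right) - 17064 = \left(-13 - 159 + 86\right) - 17064 = -86 - 17064 = -17150$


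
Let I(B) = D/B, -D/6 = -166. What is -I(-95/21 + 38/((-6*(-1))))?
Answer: -10458/19 ≈ -550.42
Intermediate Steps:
D = 996 (D = -6*(-166) = 996)
I(B) = 996/B
-I(-95/21 + 38/((-6*(-1)))) = -996/(-95/21 + 38/((-6*(-1)))) = -996/(-95*1/21 + 38/6) = -996/(-95/21 + 38*(1/6)) = -996/(-95/21 + 19/3) = -996/38/21 = -996*21/38 = -1*10458/19 = -10458/19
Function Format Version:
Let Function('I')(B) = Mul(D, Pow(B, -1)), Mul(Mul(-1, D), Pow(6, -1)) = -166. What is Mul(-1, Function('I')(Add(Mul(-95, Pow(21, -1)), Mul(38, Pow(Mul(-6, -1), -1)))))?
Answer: Rational(-10458, 19) ≈ -550.42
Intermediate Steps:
D = 996 (D = Mul(-6, -166) = 996)
Function('I')(B) = Mul(996, Pow(B, -1))
Mul(-1, Function('I')(Add(Mul(-95, Pow(21, -1)), Mul(38, Pow(Mul(-6, -1), -1))))) = Mul(-1, Mul(996, Pow(Add(Mul(-95, Pow(21, -1)), Mul(38, Pow(Mul(-6, -1), -1))), -1))) = Mul(-1, Mul(996, Pow(Add(Mul(-95, Rational(1, 21)), Mul(38, Pow(6, -1))), -1))) = Mul(-1, Mul(996, Pow(Add(Rational(-95, 21), Mul(38, Rational(1, 6))), -1))) = Mul(-1, Mul(996, Pow(Add(Rational(-95, 21), Rational(19, 3)), -1))) = Mul(-1, Mul(996, Pow(Rational(38, 21), -1))) = Mul(-1, Mul(996, Rational(21, 38))) = Mul(-1, Rational(10458, 19)) = Rational(-10458, 19)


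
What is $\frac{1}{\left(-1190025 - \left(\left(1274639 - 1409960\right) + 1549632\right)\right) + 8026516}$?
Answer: $\frac{1}{5422180} \approx 1.8443 \cdot 10^{-7}$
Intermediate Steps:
$\frac{1}{\left(-1190025 - \left(\left(1274639 - 1409960\right) + 1549632\right)\right) + 8026516} = \frac{1}{\left(-1190025 - \left(-135321 + 1549632\right)\right) + 8026516} = \frac{1}{\left(-1190025 - 1414311\right) + 8026516} = \frac{1}{-2604336 + 8026516} = \frac{1}{5422180}$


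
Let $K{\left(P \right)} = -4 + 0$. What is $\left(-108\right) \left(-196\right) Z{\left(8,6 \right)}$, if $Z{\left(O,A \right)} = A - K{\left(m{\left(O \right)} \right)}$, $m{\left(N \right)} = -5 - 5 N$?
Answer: $211680$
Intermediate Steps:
$K{\left(P \right)} = -4$
$Z{\left(O,A \right)} = 4 + A$ ($Z{\left(O,A \right)} = A - -4 = A + 4 = 4 + A$)
$\left(-108\right) \left(-196\right) Z{\left(8,6 \right)} = \left(-108\right) \left(-196\right) \left(4 + 6\right) = 21168 \cdot 10 = 211680$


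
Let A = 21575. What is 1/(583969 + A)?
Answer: 1/605544 ≈ 1.6514e-6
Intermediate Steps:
1/(583969 + A) = 1/(583969 + 21575) = 1/605544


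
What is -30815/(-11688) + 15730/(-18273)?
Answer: 42136695/23730536 ≈ 1.7756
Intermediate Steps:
-30815/(-11688) + 15730/(-18273) = -30815*(-1/11688) + 15730*(-1/18273) = 30815/11688 - 15730/18273 = 42136695/23730536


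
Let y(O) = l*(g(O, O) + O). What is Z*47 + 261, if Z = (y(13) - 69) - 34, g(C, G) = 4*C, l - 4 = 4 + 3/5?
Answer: 21693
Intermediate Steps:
l = 43/5 (l = 4 + (4 + 3/5) = 4 + (4 + 3*(⅕)) = 4 + (4 + ⅗) = 4 + 23/5 = 43/5 ≈ 8.6000)
y(O) = 43*O (y(O) = 43*(4*O + O)/5 = 43*(5*O)/5 = 43*O)
Z = 456 (Z = (43*13 - 69) - 34 = (559 - 69) - 34 = 490 - 34 = 456)
Z*47 + 261 = 456*47 + 261 = 21432 + 261 = 21693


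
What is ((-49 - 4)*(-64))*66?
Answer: 223872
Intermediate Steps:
((-49 - 4)*(-64))*66 = -53*(-64)*66 = 3392*66 = 223872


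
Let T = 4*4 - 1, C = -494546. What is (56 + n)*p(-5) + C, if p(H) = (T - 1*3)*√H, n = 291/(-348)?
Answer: -494546 + 19197*I*√5/29 ≈ -4.9455e+5 + 1480.2*I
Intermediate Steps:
n = -97/116 (n = 291*(-1/348) = -97/116 ≈ -0.83621)
T = 15 (T = 16 - 1 = 15)
p(H) = 12*√H (p(H) = (15 - 1*3)*√H = (15 - 3)*√H = 12*√H)
(56 + n)*p(-5) + C = (56 - 97/116)*(12*√(-5)) - 494546 = 6399*(12*(I*√5))/116 - 494546 = 6399*(12*I*√5)/116 - 494546 = 19197*I*√5/29 - 494546 = -494546 + 19197*I*√5/29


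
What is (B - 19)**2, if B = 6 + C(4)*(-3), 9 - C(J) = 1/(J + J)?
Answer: 100489/64 ≈ 1570.1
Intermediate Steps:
C(J) = 9 - 1/(2*J) (C(J) = 9 - 1/(J + J) = 9 - 1/(2*J))
B = -165/8 (B = 6 + (9 - 1/2/4)*(-3) = 6 + (9 - 1/2*1/4)*(-3) = 6 + (9 - 1/8)*(-3) = 6 + (71/8)*(-3) = 6 - 213/8 = -165/8 ≈ -20.625)
(B - 19)**2 = (-165/8 - 19)**2 = (-317/8)**2 = 100489/64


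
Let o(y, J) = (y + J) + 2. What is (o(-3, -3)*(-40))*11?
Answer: 1760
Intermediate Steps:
o(y, J) = 2 + J + y (o(y, J) = (J + y) + 2 = 2 + J + y)
(o(-3, -3)*(-40))*11 = ((2 - 3 - 3)*(-40))*11 = -4*(-40)*11 = 160*11 = 1760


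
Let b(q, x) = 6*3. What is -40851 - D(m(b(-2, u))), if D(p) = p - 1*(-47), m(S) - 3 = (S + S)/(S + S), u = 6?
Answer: -40902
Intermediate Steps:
b(q, x) = 18
m(S) = 4 (m(S) = 3 + (S + S)/(S + S) = 3 + (2*S)/((2*S)) = 3 + (2*S)*(1/(2*S)) = 3 + 1 = 4)
D(p) = 47 + p (D(p) = p + 47 = 47 + p)
-40851 - D(m(b(-2, u))) = -40851 - (47 + 4) = -40851 - 1*51 = -40851 - 51 = -40902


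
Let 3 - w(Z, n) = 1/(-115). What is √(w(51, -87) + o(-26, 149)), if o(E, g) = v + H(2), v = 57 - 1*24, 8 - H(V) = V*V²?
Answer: √476215/115 ≈ 6.0007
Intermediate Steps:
H(V) = 8 - V³ (H(V) = 8 - V*V² = 8 - V³)
w(Z, n) = 346/115 (w(Z, n) = 3 - 1/(-115) = 3 - 1*(-1/115) = 3 + 1/115 = 346/115)
v = 33 (v = 57 - 24 = 33)
o(E, g) = 33 (o(E, g) = 33 + (8 - 1*2³) = 33 + (8 - 1*8) = 33 + (8 - 8) = 33 + 0 = 33)
√(w(51, -87) + o(-26, 149)) = √(346/115 + 33) = √(4141/115) = √476215/115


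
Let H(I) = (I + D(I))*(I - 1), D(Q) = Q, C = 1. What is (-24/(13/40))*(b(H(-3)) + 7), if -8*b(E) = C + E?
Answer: -3720/13 ≈ -286.15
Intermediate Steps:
H(I) = 2*I*(-1 + I) (H(I) = (I + I)*(I - 1) = (2*I)*(-1 + I) = 2*I*(-1 + I))
b(E) = -⅛ - E/8 (b(E) = -(1 + E)/8 = -⅛ - E/8)
(-24/(13/40))*(b(H(-3)) + 7) = (-24/(13/40))*((-⅛ - (-3)*(-1 - 3)/4) + 7) = (-24/(13*(1/40)))*((-⅛ - (-3)*(-4)/4) + 7) = (-24/13/40)*((-⅛ - ⅛*24) + 7) = (-24*40/13)*((-⅛ - 3) + 7) = -960*(-25/8 + 7)/13 = -960/13*31/8 = -3720/13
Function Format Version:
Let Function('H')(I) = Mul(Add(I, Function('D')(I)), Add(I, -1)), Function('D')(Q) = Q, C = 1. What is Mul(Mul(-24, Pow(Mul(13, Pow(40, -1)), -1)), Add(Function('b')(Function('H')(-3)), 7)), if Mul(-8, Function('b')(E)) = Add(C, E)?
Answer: Rational(-3720, 13) ≈ -286.15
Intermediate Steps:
Function('H')(I) = Mul(2, I, Add(-1, I)) (Function('H')(I) = Mul(Add(I, I), Add(I, -1)) = Mul(Mul(2, I), Add(-1, I)) = Mul(2, I, Add(-1, I)))
Function('b')(E) = Add(Rational(-1, 8), Mul(Rational(-1, 8), E)) (Function('b')(E) = Mul(Rational(-1, 8), Add(1, E)) = Add(Rational(-1, 8), Mul(Rational(-1, 8), E)))
Mul(Mul(-24, Pow(Mul(13, Pow(40, -1)), -1)), Add(Function('b')(Function('H')(-3)), 7)) = Mul(Mul(-24, Pow(Mul(13, Pow(40, -1)), -1)), Add(Add(Rational(-1, 8), Mul(Rational(-1, 8), Mul(2, -3, Add(-1, -3)))), 7)) = Mul(Mul(-24, Pow(Mul(13, Rational(1, 40)), -1)), Add(Add(Rational(-1, 8), Mul(Rational(-1, 8), Mul(2, -3, -4))), 7)) = Mul(Mul(-24, Pow(Rational(13, 40), -1)), Add(Add(Rational(-1, 8), Mul(Rational(-1, 8), 24)), 7)) = Mul(Mul(-24, Rational(40, 13)), Add(Add(Rational(-1, 8), -3), 7)) = Mul(Rational(-960, 13), Add(Rational(-25, 8), 7)) = Mul(Rational(-960, 13), Rational(31, 8)) = Rational(-3720, 13)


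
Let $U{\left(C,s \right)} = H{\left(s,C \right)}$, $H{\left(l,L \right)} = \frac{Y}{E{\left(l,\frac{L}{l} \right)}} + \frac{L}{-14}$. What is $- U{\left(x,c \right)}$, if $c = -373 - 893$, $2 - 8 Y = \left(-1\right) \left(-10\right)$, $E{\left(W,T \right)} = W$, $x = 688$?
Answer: $\frac{435497}{8862} \approx 49.142$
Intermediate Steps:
$Y = -1$ ($Y = \frac{1}{4} - \frac{\left(-1\right) \left(-10\right)}{8} = \frac{1}{4} - \frac{5}{4} = -1$)
$c = -1266$
$H{\left(l,L \right)} = - \frac{1}{l} - \frac{L}{14}$ ($H{\left(l,L \right)} = - \frac{1}{l} + \frac{L}{-14} = - \frac{1}{l} + L \left(- \frac{1}{14}\right) = - \frac{1}{l} - \frac{L}{14}$)
$U{\left(C,s \right)} = - \frac{1}{s} - \frac{C}{14}$
$- U{\left(x,c \right)} = - (- \frac{1}{-1266} - \frac{344}{7}) = - (\left(-1\right) \left(- \frac{1}{1266}\right) - \frac{344}{7}) = - (\frac{1}{1266} - \frac{344}{7}) = \left(-1\right) \left(- \frac{435497}{8862}\right) = \frac{435497}{8862}$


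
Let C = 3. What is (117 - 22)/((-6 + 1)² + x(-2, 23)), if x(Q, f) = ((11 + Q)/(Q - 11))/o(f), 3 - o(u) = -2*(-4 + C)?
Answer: 1235/316 ≈ 3.9082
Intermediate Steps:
o(u) = 1 (o(u) = 3 - (-2)*(-4 + 3) = 3 - (-2)*(-1) = 3 - 1*2 = 3 - 2 = 1)
x(Q, f) = (11 + Q)/(-11 + Q) (x(Q, f) = ((11 + Q)/(Q - 11))/1 = ((11 + Q)/(-11 + Q))*1 = (11 + Q)/(-11 + Q))
(117 - 22)/((-6 + 1)² + x(-2, 23)) = (117 - 22)/((-6 + 1)² + (11 - 2)/(-11 - 2)) = 95/((-5)² + 9/(-13)) = 95/(25 - 1/13*9) = 95/(25 - 9/13) = 95/(316/13) = 95*(13/316) = 1235/316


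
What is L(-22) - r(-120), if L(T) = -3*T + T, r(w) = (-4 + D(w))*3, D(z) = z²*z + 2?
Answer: 5184050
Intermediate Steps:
D(z) = 2 + z³ (D(z) = z³ + 2 = 2 + z³)
r(w) = -6 + 3*w³ (r(w) = (-4 + (2 + w³))*3 = (-2 + w³)*3 = -6 + 3*w³)
L(T) = -2*T
L(-22) - r(-120) = -2*(-22) - (-6 + 3*(-120)³) = 44 - (-6 + 3*(-1728000)) = 44 - (-6 - 5184000) = 44 - 1*(-5184006) = 44 + 5184006 = 5184050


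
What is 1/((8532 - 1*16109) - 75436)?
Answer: -1/83013 ≈ -1.2046e-5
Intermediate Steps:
1/((8532 - 1*16109) - 75436) = 1/((8532 - 16109) - 75436) = 1/(-7577 - 75436) = 1/(-83013) = -1/83013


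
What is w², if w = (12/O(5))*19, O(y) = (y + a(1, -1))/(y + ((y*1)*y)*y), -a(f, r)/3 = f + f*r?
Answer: 35141184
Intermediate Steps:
a(f, r) = -3*f - 3*f*r (a(f, r) = -3*(f + f*r) = -3*f - 3*f*r)
O(y) = y/(y + y³) (O(y) = (y - 3*1*(1 - 1))/(y + ((y*1)*y)*y) = (y - 3*1*0)/(y + (y*y)*y) = (y + 0)/(y + y²*y) = y/(y + y³))
w = 5928 (w = (12/(1/(1 + 5²)))*19 = (12/(1/(1 + 25)))*19 = (12/(1/26))*19 = (12*26)*19 = 312*19 = 5928)
w² = 5928² = 35141184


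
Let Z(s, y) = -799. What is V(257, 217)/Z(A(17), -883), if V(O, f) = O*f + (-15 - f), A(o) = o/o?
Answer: -55537/799 ≈ -69.508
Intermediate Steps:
A(o) = 1
V(O, f) = -15 - f + O*f
V(257, 217)/Z(A(17), -883) = (-15 - 1*217 + 257*217)/(-799) = (-15 - 217 + 55769)*(-1/799) = 55537*(-1/799) = -55537/799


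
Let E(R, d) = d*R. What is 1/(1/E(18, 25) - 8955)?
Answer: -450/4029749 ≈ -0.00011167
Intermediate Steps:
E(R, d) = R*d
1/(1/E(18, 25) - 8955) = 1/(1/(18*25) - 8955) = 1/(1/450 - 8955) = 1/(-4029749/450) = -450/4029749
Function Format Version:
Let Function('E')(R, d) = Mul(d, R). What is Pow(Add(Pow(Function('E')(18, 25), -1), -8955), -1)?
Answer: Rational(-450, 4029749) ≈ -0.00011167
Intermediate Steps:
Function('E')(R, d) = Mul(R, d)
Pow(Add(Pow(Function('E')(18, 25), -1), -8955), -1) = Pow(Add(Pow(Mul(18, 25), -1), -8955), -1) = Pow(Add(Pow(450, -1), -8955), -1) = Pow(Add(Rational(1, 450), -8955), -1) = Pow(Rational(-4029749, 450), -1) = Rational(-450, 4029749)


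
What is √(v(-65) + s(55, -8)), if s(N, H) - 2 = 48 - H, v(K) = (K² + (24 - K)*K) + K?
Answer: I*√1567 ≈ 39.585*I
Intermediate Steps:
v(K) = K + K² + K*(24 - K) (v(K) = (K² + K*(24 - K)) + K = K + K² + K*(24 - K))
s(N, H) = 50 - H (s(N, H) = 2 + (48 - H) = 50 - H)
√(v(-65) + s(55, -8)) = √(25*(-65) + (50 - 1*(-8))) = √(-1625 + (50 + 8)) = √(-1625 + 58) = √(-1567) = I*√1567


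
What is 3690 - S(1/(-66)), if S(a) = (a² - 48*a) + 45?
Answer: 15874451/4356 ≈ 3644.3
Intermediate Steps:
S(a) = 45 + a² - 48*a
3690 - S(1/(-66)) = 3690 - (45 + (1/(-66))² - 48/(-66)) = 3690 - (45 + (-1/66)² - 48*(-1/66)) = 3690 - (45 + 1/4356 + 8/11) = 3690 - 1*199189/4356 = 3690 - 199189/4356 = 15874451/4356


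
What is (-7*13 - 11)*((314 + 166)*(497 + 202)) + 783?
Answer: -34222257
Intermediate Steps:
(-7*13 - 11)*((314 + 166)*(497 + 202)) + 783 = (-91 - 11)*(480*699) + 783 = -102*335520 + 783 = -34223040 + 783 = -34222257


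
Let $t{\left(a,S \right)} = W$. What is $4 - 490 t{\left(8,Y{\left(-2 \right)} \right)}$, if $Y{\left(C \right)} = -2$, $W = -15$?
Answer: $7354$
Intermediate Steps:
$t{\left(a,S \right)} = -15$
$4 - 490 t{\left(8,Y{\left(-2 \right)} \right)} = 4 - -7350 = 4 + 7350 = 7354$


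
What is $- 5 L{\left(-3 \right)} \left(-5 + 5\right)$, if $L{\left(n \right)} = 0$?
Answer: $0$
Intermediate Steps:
$- 5 L{\left(-3 \right)} \left(-5 + 5\right) = \left(-5\right) 0 \left(-5 + 5\right) = 0 \cdot 0 = 0$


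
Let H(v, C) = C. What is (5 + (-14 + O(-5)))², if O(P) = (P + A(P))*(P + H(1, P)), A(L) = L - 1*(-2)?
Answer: 5041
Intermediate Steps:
A(L) = 2 + L (A(L) = L + 2 = 2 + L)
O(P) = 2*P*(2 + 2*P) (O(P) = (P + (2 + P))*(P + P) = (2 + 2*P)*(2*P) = 2*P*(2 + 2*P))
(5 + (-14 + O(-5)))² = (5 + (-14 + 4*(-5)*(1 - 5)))² = (5 + (-14 + 4*(-5)*(-4)))² = (5 + (-14 + 80))² = (5 + 66)² = 71² = 5041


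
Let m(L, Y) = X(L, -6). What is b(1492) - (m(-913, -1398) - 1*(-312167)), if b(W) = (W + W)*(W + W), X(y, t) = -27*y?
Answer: 8567438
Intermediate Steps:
m(L, Y) = -27*L
b(W) = 4*W² (b(W) = (2*W)*(2*W) = 4*W²)
b(1492) - (m(-913, -1398) - 1*(-312167)) = 4*1492² - (-27*(-913) - 1*(-312167)) = 4*2226064 - (24651 + 312167) = 8904256 - 1*336818 = 8904256 - 336818 = 8567438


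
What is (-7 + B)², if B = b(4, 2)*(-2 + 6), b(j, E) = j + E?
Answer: 289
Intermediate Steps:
b(j, E) = E + j
B = 24 (B = (2 + 4)*(-2 + 6) = 6*4 = 24)
(-7 + B)² = (-7 + 24)² = 17² = 289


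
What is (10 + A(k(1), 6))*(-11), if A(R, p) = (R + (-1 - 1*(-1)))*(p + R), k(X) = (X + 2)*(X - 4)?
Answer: -407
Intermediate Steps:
k(X) = (-4 + X)*(2 + X) (k(X) = (2 + X)*(-4 + X) = (-4 + X)*(2 + X))
A(R, p) = R*(R + p) (A(R, p) = (R + (-1 + 1))*(R + p) = (R + 0)*(R + p) = R*(R + p))
(10 + A(k(1), 6))*(-11) = (10 + (-8 + 1² - 2*1)*((-8 + 1² - 2*1) + 6))*(-11) = (10 + (-8 + 1 - 2)*((-8 + 1 - 2) + 6))*(-11) = (10 - 9*(-9 + 6))*(-11) = (10 - 9*(-3))*(-11) = (10 + 27)*(-11) = 37*(-11) = -407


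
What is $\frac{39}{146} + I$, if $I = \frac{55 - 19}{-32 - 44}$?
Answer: $- \frac{573}{2774} \approx -0.20656$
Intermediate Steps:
$I = - \frac{9}{19}$ ($I = \frac{36}{-76} = 36 \left(- \frac{1}{76}\right) = - \frac{9}{19} \approx -0.47368$)
$\frac{39}{146} + I = \frac{39}{146} - \frac{9}{19} = - \frac{573}{2774}$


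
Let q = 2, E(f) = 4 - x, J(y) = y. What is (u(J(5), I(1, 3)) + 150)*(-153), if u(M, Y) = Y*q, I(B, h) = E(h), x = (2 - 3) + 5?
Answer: -22950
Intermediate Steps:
x = 4 (x = -1 + 5 = 4)
E(f) = 0 (E(f) = 4 - 1*4 = 4 - 4 = 0)
I(B, h) = 0
u(M, Y) = 2*Y (u(M, Y) = Y*2 = 2*Y)
(u(J(5), I(1, 3)) + 150)*(-153) = (2*0 + 150)*(-153) = (0 + 150)*(-153) = 150*(-153) = -22950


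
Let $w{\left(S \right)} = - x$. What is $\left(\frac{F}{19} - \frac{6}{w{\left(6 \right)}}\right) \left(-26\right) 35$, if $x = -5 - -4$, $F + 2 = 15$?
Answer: $\frac{91910}{19} \approx 4837.4$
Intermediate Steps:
$F = 13$ ($F = -2 + 15 = 13$)
$x = -1$ ($x = -5 + 4 = -1$)
$w{\left(S \right)} = 1$ ($w{\left(S \right)} = \left(-1\right) \left(-1\right) = 1$)
$\left(\frac{F}{19} - \frac{6}{w{\left(6 \right)}}\right) \left(-26\right) 35 = \left(\frac{13}{19} - \frac{6}{1}\right) \left(-26\right) 35 = \left(13 \cdot \frac{1}{19} - 6\right) \left(-26\right) 35 = \left(\frac{13}{19} - 6\right) \left(-26\right) 35 = \left(- \frac{101}{19}\right) \left(-26\right) 35 = \frac{2626}{19} \cdot 35 = \frac{91910}{19}$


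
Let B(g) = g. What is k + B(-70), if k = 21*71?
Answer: 1421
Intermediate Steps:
k = 1491
k + B(-70) = 1491 - 70 = 1421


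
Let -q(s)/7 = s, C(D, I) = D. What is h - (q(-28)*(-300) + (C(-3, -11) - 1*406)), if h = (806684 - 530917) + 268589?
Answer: 603565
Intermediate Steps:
q(s) = -7*s
h = 544356 (h = 275767 + 268589 = 544356)
h - (q(-28)*(-300) + (C(-3, -11) - 1*406)) = 544356 - (-7*(-28)*(-300) + (-3 - 1*406)) = 544356 - (196*(-300) + (-3 - 406)) = 544356 - (-58800 - 409) = 544356 - 1*(-59209) = 544356 + 59209 = 603565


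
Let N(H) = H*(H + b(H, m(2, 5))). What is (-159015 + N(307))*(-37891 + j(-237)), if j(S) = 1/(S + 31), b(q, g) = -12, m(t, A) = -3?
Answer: 267144846075/103 ≈ 2.5936e+9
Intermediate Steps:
j(S) = 1/(31 + S)
N(H) = H*(-12 + H) (N(H) = H*(H - 12) = H*(-12 + H))
(-159015 + N(307))*(-37891 + j(-237)) = (-159015 + 307*(-12 + 307))*(-37891 + 1/(31 - 237)) = (-159015 + 307*295)*(-37891 + 1/(-206)) = (-159015 + 90565)*(-37891 - 1/206) = -68450*(-7805547/206) = 267144846075/103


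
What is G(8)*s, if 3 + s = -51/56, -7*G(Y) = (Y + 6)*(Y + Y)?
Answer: 876/7 ≈ 125.14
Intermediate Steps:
G(Y) = -2*Y*(6 + Y)/7 (G(Y) = -(Y + 6)*(Y + Y)/7 = -(6 + Y)*2*Y/7 = -2*Y*(6 + Y)/7)
s = -219/56 (s = -3 - 51/56 = -219/56 ≈ -3.9107)
G(8)*s = -2/7*8*(6 + 8)*(-219/56) = -2/7*8*14*(-219/56) = -32*(-219/56) = 876/7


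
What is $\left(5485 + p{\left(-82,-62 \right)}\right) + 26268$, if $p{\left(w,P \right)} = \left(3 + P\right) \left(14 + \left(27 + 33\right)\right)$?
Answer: $27387$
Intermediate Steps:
$p{\left(w,P \right)} = 222 + 74 P$ ($p{\left(w,P \right)} = \left(3 + P\right) \left(14 + 60\right) = \left(3 + P\right) 74 = 222 + 74 P$)
$\left(5485 + p{\left(-82,-62 \right)}\right) + 26268 = \left(5485 + \left(222 + 74 \left(-62\right)\right)\right) + 26268 = \left(5485 + \left(222 - 4588\right)\right) + 26268 = \left(5485 - 4366\right) + 26268 = 1119 + 26268 = 27387$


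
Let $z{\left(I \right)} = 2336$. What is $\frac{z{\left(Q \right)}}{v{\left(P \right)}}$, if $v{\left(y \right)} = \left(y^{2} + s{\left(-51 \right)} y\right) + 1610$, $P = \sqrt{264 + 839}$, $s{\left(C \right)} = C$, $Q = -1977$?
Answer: $\frac{3168784}{2245733} + \frac{59568 \sqrt{1103}}{2245733} \approx 2.292$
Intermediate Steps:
$P = \sqrt{1103} \approx 33.211$
$v{\left(y \right)} = 1610 + y^{2} - 51 y$ ($v{\left(y \right)} = \left(y^{2} - 51 y\right) + 1610 = 1610 + y^{2} - 51 y$)
$\frac{z{\left(Q \right)}}{v{\left(P \right)}} = \frac{2336}{1610 + \left(\sqrt{1103}\right)^{2} - 51 \sqrt{1103}} = \frac{2336}{1610 + 1103 - 51 \sqrt{1103}} = \frac{2336}{2713 - 51 \sqrt{1103}}$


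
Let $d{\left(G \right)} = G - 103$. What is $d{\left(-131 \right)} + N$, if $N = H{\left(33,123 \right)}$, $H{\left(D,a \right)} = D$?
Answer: $-201$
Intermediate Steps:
$d{\left(G \right)} = -103 + G$ ($d{\left(G \right)} = G - 103 = -103 + G$)
$N = 33$
$d{\left(-131 \right)} + N = \left(-103 - 131\right) + 33 = -234 + 33 = -201$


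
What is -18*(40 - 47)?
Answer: 126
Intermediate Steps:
-18*(40 - 47) = -18*(-7) = 126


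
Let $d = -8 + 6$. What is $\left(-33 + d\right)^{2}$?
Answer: $1225$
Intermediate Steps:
$d = -2$
$\left(-33 + d\right)^{2} = \left(-33 - 2\right)^{2} = \left(-35\right)^{2} = 1225$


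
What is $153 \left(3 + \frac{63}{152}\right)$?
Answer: $\frac{79407}{152} \approx 522.41$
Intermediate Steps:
$153 \left(3 + \frac{63}{152}\right) = 153 \cdot \frac{519}{152} = \frac{79407}{152}$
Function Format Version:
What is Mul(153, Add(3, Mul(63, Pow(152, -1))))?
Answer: Rational(79407, 152) ≈ 522.41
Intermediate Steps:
Mul(153, Add(3, Mul(63, Pow(152, -1)))) = Mul(153, Add(3, Mul(63, Rational(1, 152)))) = Mul(153, Add(3, Rational(63, 152))) = Mul(153, Rational(519, 152)) = Rational(79407, 152)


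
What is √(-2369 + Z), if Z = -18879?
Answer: 16*I*√83 ≈ 145.77*I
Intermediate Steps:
√(-2369 + Z) = √(-2369 - 18879) = √(-21248) = 16*I*√83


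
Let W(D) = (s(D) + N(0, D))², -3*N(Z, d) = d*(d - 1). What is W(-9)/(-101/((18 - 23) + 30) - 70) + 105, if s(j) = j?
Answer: 52110/617 ≈ 84.457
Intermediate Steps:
N(Z, d) = -d*(-1 + d)/3 (N(Z, d) = -d*(d - 1)/3 = -d*(-1 + d)/3)
W(D) = (D + D*(1 - D)/3)²
W(-9)/(-101/((18 - 23) + 30) - 70) + 105 = ((⅑)*(-9)²*(-4 - 9)²)/(-101/((18 - 23) + 30) - 70) + 105 = ((⅑)*81*(-13)²)/(-101/(-5 + 30) - 70) + 105 = ((⅑)*81*169)/(-101/25 - 70) + 105 = 1521/(-101*1/25 - 70) + 105 = 1521/(-101/25 - 70) + 105 = 1521/(-1851/25) + 105 = -25/1851*1521 + 105 = -12675/617 + 105 = 52110/617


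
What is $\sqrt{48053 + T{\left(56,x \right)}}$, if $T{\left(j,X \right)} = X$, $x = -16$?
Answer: $11 \sqrt{397} \approx 219.17$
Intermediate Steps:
$\sqrt{48053 + T{\left(56,x \right)}} = \sqrt{48053 - 16} = \sqrt{48037} = 11 \sqrt{397}$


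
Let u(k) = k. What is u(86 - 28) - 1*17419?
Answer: -17361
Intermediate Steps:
u(86 - 28) - 1*17419 = (86 - 28) - 1*17419 = 58 - 17419 = -17361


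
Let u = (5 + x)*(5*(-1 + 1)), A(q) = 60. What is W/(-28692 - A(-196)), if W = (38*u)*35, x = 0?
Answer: 0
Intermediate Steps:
u = 0 (u = (5 + 0)*(5*(-1 + 1)) = 5*(5*0) = 5*0 = 0)
W = 0 (W = (38*0)*35 = 0*35 = 0)
W/(-28692 - A(-196)) = 0/(-28692 - 1*60) = 0/(-28692 - 60) = 0/(-28752) = 0*(-1/28752) = 0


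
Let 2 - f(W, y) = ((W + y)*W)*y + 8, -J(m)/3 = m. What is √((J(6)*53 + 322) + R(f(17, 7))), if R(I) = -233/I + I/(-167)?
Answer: I*√15604506288138/159318 ≈ 24.795*I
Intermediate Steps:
J(m) = -3*m
f(W, y) = -6 - W*y*(W + y) (f(W, y) = 2 - (((W + y)*W)*y + 8) = 2 - ((W*(W + y))*y + 8) = 2 - (W*y*(W + y) + 8) = 2 - (8 + W*y*(W + y)) = 2 + (-8 - W*y*(W + y)) = -6 - W*y*(W + y))
R(I) = -233/I - I/167 (R(I) = -233/I + I*(-1/167) = -233/I - I/167)
√((J(6)*53 + 322) + R(f(17, 7))) = √((-3*6*53 + 322) + (-233/(-6 - 1*17*7² - 1*7*17²) - (-6 - 1*17*7² - 1*7*17²)/167)) = √((-18*53 + 322) + (-233/(-6 - 1*17*49 - 1*7*289) - (-6 - 1*17*49 - 1*7*289)/167)) = √((-954 + 322) + (-233/(-6 - 833 - 2023) - (-6 - 833 - 2023)/167)) = √(-632 + (-233/(-2862) - 1/167*(-2862))) = √(-632 + (-233*(-1/2862) + 2862/167)) = √(-632 + (233/2862 + 2862/167)) = √(-632 + 8229955/477954) = √(-293836973/477954) = I*√15604506288138/159318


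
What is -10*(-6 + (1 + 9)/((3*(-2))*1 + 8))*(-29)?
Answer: -290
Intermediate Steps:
-10*(-6 + (1 + 9)/((3*(-2))*1 + 8))*(-29) = -10*(-6 + 10/(-6*1 + 8))*(-29) = -10*(-6 + 10/(-6 + 8))*(-29) = -10*(-6 + 10/2)*(-29) = -10*(-6 + 10*(½))*(-29) = -10*(-6 + 5)*(-29) = -10*(-1)*(-29) = 10*(-29) = -290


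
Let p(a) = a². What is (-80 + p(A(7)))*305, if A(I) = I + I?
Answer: 35380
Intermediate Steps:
A(I) = 2*I
(-80 + p(A(7)))*305 = (-80 + (2*7)²)*305 = (-80 + 14²)*305 = (-80 + 196)*305 = 116*305 = 35380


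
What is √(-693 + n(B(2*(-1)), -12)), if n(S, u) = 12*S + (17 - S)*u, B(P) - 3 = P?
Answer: 3*I*√97 ≈ 29.547*I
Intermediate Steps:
B(P) = 3 + P
n(S, u) = 12*S + u*(17 - S)
√(-693 + n(B(2*(-1)), -12)) = √(-693 + (12*(3 + 2*(-1)) + 17*(-12) - 1*(3 + 2*(-1))*(-12))) = √(-693 + (12*(3 - 2) - 204 - 1*(3 - 2)*(-12))) = √(-693 + (12*1 - 204 - 1*1*(-12))) = √(-693 + (12 - 204 + 12)) = √(-693 - 180) = √(-873) = 3*I*√97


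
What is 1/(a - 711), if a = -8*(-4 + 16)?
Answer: -1/807 ≈ -0.0012392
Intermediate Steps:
a = -96 (a = -8*12 = -96)
1/(a - 711) = 1/(-96 - 711) = 1/(-807) = -1/807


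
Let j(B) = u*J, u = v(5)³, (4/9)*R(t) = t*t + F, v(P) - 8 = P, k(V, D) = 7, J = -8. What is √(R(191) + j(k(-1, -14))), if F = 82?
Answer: √258763/2 ≈ 254.34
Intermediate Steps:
v(P) = 8 + P
R(t) = 369/2 + 9*t²/4 (R(t) = 9*(t*t + 82)/4 = 9*(t² + 82)/4 = 9*(82 + t²)/4 = 369/2 + 9*t²/4)
u = 2197 (u = (8 + 5)³ = 13³ = 2197)
j(B) = -17576 (j(B) = 2197*(-8) = -17576)
√(R(191) + j(k(-1, -14))) = √((369/2 + (9/4)*191²) - 17576) = √((369/2 + (9/4)*36481) - 17576) = √((369/2 + 328329/4) - 17576) = √(329067/4 - 17576) = √(258763/4) = √258763/2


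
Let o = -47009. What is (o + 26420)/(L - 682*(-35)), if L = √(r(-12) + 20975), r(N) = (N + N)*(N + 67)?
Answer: -98291886/113951449 + 20589*√19655/569757245 ≈ -0.85751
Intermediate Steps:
r(N) = 2*N*(67 + N) (r(N) = (2*N)*(67 + N) = 2*N*(67 + N))
L = √19655 (L = √(2*(-12)*(67 - 12) + 20975) = √(2*(-12)*55 + 20975) = √(-1320 + 20975) = √19655 ≈ 140.20)
(o + 26420)/(L - 682*(-35)) = (-47009 + 26420)/(√19655 - 682*(-35)) = -20589/(√19655 + 23870) = -20589/(23870 + √19655)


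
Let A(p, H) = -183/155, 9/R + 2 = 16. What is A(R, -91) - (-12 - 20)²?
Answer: -158903/155 ≈ -1025.2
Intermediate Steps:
R = 9/14 (R = 9/(-2 + 16) = 9/14 ≈ 0.64286)
A(p, H) = -183/155 (A(p, H) = -183*1/155 = -183/155)
A(R, -91) - (-12 - 20)² = -183/155 - (-12 - 20)² = -183/155 - 1*(-32)² = -183/155 - 1*1024 = -183/155 - 1024 = -158903/155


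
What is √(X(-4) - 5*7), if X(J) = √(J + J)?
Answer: √(-35 + 2*I*√2) ≈ 0.23885 + 5.9209*I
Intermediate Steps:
X(J) = √2*√J (X(J) = √(2*J) = √2*√J)
√(X(-4) - 5*7) = √(√2*√(-4) - 5*7) = √(√2*(2*I) - 35) = √(2*I*√2 - 35) = √(-35 + 2*I*√2)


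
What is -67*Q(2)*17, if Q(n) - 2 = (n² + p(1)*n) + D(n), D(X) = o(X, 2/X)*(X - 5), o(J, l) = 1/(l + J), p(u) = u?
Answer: -7973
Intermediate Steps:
o(J, l) = 1/(J + l)
D(X) = (-5 + X)/(X + 2/X) (D(X) = (X - 5)/(X + 2/X) = (-5 + X)/(X + 2/X))
Q(n) = 2 + n + n² + n*(-5 + n)/(2 + n²) (Q(n) = 2 + ((n² + 1*n) + n*(-5 + n)/(2 + n²)) = 2 + ((n² + n) + n*(-5 + n)/(2 + n²)) = 2 + ((n + n²) + n*(-5 + n)/(2 + n²)) = 2 + (n + n² + n*(-5 + n)/(2 + n²)) = 2 + n + n² + n*(-5 + n)/(2 + n²))
-67*Q(2)*17 = -67*(2*(-5 + 2) + (2 + 2²)*(2 + 2 + 2²))/(2 + 2²)*17 = -67*(2*(-3) + (2 + 4)*(2 + 2 + 4))/(2 + 4)*17 = -67*(-6 + 6*8)/6*17 = -67*(-6 + 48)/6*17 = -67*42/6*17 = -67*7*17 = -469*17 = -7973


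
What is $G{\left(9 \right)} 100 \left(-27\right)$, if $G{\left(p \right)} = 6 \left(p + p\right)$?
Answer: $-291600$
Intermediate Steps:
$G{\left(p \right)} = 12 p$ ($G{\left(p \right)} = 6 \cdot 2 p = 12 p$)
$G{\left(9 \right)} 100 \left(-27\right) = 12 \cdot 9 \cdot 100 \left(-27\right) = 108 \cdot 100 \left(-27\right) = 10800 \left(-27\right) = -291600$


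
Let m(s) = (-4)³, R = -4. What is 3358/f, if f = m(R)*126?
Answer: -1679/4032 ≈ -0.41642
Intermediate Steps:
m(s) = -64
f = -8064 (f = -64*126 = -8064)
3358/f = 3358/(-8064) = 3358*(-1/8064) = -1679/4032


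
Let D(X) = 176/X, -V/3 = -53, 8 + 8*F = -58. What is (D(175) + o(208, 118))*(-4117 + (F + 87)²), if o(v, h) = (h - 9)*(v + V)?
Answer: 233494380453/2800 ≈ 8.3391e+7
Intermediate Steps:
F = -33/4 (F = -1 + (⅛)*(-58) = -1 - 29/4 = -33/4 ≈ -8.2500)
V = 159 (V = -3*(-53) = 159)
o(v, h) = (-9 + h)*(159 + v) (o(v, h) = (h - 9)*(v + 159) = (-9 + h)*(159 + v))
(D(175) + o(208, 118))*(-4117 + (F + 87)²) = (176/175 + (-1431 - 9*208 + 159*118 + 118*208))*(-4117 + (-33/4 + 87)²) = (176*(1/175) + (-1431 - 1872 + 18762 + 24544))*(-4117 + (315/4)²) = (176/175 + 40003)*(-4117 + 99225/16) = (7000701/175)*(33353/16) = 233494380453/2800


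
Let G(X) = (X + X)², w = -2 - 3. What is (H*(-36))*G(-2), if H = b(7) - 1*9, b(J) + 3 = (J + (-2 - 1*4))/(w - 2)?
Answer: 48960/7 ≈ 6994.3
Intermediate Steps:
w = -5
G(X) = 4*X² (G(X) = (2*X)² = 4*X²)
b(J) = -15/7 - J/7 (b(J) = -3 + (J + (-2 - 1*4))/(-5 - 2) = -3 + (J + (-2 - 4))/(-7) = -3 + (J - 6)*(-⅐) = -3 + (-6 + J)*(-⅐) = -3 + (6/7 - J/7) = -15/7 - J/7)
H = -85/7 (H = (-15/7 - ⅐*7) - 1*9 = (-15/7 - 1) - 9 = -22/7 - 9 = -85/7 ≈ -12.143)
(H*(-36))*G(-2) = (-85/7*(-36))*(4*(-2)²) = 3060*(4*4)/7 = (3060/7)*16 = 48960/7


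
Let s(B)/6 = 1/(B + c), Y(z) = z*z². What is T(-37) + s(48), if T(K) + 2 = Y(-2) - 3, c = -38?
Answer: -62/5 ≈ -12.400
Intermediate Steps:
Y(z) = z³
s(B) = 6/(-38 + B) (s(B) = 6/(B - 38) = 6/(-38 + B))
T(K) = -13 (T(K) = -2 + ((-2)³ - 3) = -2 + (-8 - 3) = -2 - 11 = -13)
T(-37) + s(48) = -13 + 6/(-38 + 48) = -13 + 6/10 = -13 + 6*(⅒) = -13 + ⅗ = -62/5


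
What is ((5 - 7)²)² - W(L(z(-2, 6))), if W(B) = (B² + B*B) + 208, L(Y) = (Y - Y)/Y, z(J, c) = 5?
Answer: -192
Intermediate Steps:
L(Y) = 0 (L(Y) = 0/Y = 0)
W(B) = 208 + 2*B² (W(B) = (B² + B²) + 208 = 2*B² + 208 = 208 + 2*B²)
((5 - 7)²)² - W(L(z(-2, 6))) = ((5 - 7)²)² - (208 + 2*0²) = ((-2)²)² - (208 + 2*0) = 4² - (208 + 0) = 16 - 1*208 = 16 - 208 = -192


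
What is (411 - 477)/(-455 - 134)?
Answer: 66/589 ≈ 0.11205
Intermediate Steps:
(411 - 477)/(-455 - 134) = -66/(-589) = -66*(-1/589) = 66/589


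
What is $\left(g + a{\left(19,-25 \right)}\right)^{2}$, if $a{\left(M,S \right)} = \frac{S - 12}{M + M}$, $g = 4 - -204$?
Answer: $\frac{61889689}{1444} \approx 42860.0$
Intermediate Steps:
$g = 208$ ($g = 4 + 204 = 208$)
$a{\left(M,S \right)} = \frac{-12 + S}{2 M}$
$\left(g + a{\left(19,-25 \right)}\right)^{2} = \left(208 + \frac{-12 - 25}{2 \cdot 19}\right)^{2} = \left(208 + \frac{1}{2} \cdot \frac{1}{19} \left(-37\right)\right)^{2} = \left(208 - \frac{37}{38}\right)^{2} = \left(\frac{7867}{38}\right)^{2} = \frac{61889689}{1444}$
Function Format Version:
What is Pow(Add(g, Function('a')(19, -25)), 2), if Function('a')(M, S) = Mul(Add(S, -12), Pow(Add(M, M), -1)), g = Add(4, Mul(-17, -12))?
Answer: Rational(61889689, 1444) ≈ 42860.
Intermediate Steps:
g = 208 (g = Add(4, 204) = 208)
Function('a')(M, S) = Mul(Rational(1, 2), Pow(M, -1), Add(-12, S)) (Function('a')(M, S) = Mul(Add(-12, S), Pow(Mul(2, M), -1)) = Mul(Add(-12, S), Mul(Rational(1, 2), Pow(M, -1))) = Mul(Rational(1, 2), Pow(M, -1), Add(-12, S)))
Pow(Add(g, Function('a')(19, -25)), 2) = Pow(Add(208, Mul(Rational(1, 2), Pow(19, -1), Add(-12, -25))), 2) = Pow(Add(208, Mul(Rational(1, 2), Rational(1, 19), -37)), 2) = Pow(Add(208, Rational(-37, 38)), 2) = Pow(Rational(7867, 38), 2) = Rational(61889689, 1444)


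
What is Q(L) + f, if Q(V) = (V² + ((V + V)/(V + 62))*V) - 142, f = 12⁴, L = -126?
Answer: 287791/8 ≈ 35974.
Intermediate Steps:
f = 20736
Q(V) = -142 + V² + 2*V²/(62 + V) (Q(V) = (V² + ((2*V)/(62 + V))*V) - 142 = (V² + (2*V/(62 + V))*V) - 142 = (V² + 2*V²/(62 + V)) - 142 = -142 + V² + 2*V²/(62 + V))
Q(L) + f = (-8804 + (-126)³ - 142*(-126) + 64*(-126)²)/(62 - 126) + 20736 = (-8804 - 2000376 + 17892 + 64*15876)/(-64) + 20736 = -(-8804 - 2000376 + 17892 + 1016064)/64 + 20736 = -1/64*(-975224) + 20736 = 121903/8 + 20736 = 287791/8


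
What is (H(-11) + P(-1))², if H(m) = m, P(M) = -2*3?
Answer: 289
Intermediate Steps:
P(M) = -6
(H(-11) + P(-1))² = (-11 - 6)² = (-17)² = 289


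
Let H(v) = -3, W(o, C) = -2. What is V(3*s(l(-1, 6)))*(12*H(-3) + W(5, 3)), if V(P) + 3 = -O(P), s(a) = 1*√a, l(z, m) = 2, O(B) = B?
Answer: 114 + 114*√2 ≈ 275.22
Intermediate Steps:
s(a) = √a
V(P) = -3 - P
V(3*s(l(-1, 6)))*(12*H(-3) + W(5, 3)) = (-3 - 3*√2)*(12*(-3) - 2) = (-3 - 3*√2)*(-36 - 2) = (-3 - 3*√2)*(-38) = 114 + 114*√2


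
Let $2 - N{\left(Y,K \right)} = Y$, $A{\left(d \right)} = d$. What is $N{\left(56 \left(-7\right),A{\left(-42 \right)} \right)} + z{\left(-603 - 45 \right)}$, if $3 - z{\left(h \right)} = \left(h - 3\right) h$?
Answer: $-421451$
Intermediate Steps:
$N{\left(Y,K \right)} = 2 - Y$
$z{\left(h \right)} = 3 - h \left(-3 + h\right)$ ($z{\left(h \right)} = 3 - \left(h - 3\right) h = 3 - \left(-3 + h\right) h = 3 - h \left(-3 + h\right)$)
$N{\left(56 \left(-7\right),A{\left(-42 \right)} \right)} + z{\left(-603 - 45 \right)} = \left(2 - 56 \left(-7\right)\right) + \left(3 - \left(-603 - 45\right)^{2} + 3 \left(-603 - 45\right)\right) = \left(2 - -392\right) + \left(3 - \left(-603 - 45\right)^{2} + 3 \left(-603 - 45\right)\right) = \left(2 + 392\right) + \left(3 - \left(-648\right)^{2} + 3 \left(-648\right)\right) = 394 - 421845 = -421451$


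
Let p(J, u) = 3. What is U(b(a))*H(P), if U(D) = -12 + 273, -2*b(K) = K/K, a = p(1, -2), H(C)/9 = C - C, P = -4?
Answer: 0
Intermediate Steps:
H(C) = 0 (H(C) = 9*(C - C) = 9*0 = 0)
a = 3
b(K) = -½ (b(K) = -K/(2*K) = -½*1 = -½)
U(D) = 261
U(b(a))*H(P) = 261*0 = 0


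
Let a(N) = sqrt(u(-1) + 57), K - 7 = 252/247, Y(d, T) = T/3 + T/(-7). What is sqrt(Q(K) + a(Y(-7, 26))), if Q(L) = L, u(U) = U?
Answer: sqrt(489307 + 122018*sqrt(14))/247 ≈ 3.9375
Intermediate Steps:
Y(d, T) = 4*T/21 (Y(d, T) = T*(1/3) + T*(-1/7) = T/3 - T/7 = 4*T/21)
K = 1981/247 (K = 7 + 252/247 = 1981/247 ≈ 8.0202)
a(N) = 2*sqrt(14) (a(N) = sqrt(-1 + 57) = sqrt(56) = 2*sqrt(14))
sqrt(Q(K) + a(Y(-7, 26))) = sqrt(1981/247 + 2*sqrt(14))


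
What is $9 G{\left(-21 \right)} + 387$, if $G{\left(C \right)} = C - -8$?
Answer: $270$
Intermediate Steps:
$G{\left(C \right)} = 8 + C$ ($G{\left(C \right)} = C + 8 = 8 + C$)
$9 G{\left(-21 \right)} + 387 = 9 \left(8 - 21\right) + 387 = 9 \left(-13\right) + 387 = -117 + 387 = 270$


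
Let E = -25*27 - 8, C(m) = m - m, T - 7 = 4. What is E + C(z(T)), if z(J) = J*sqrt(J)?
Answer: -683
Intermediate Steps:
T = 11 (T = 7 + 4 = 11)
z(J) = J**(3/2)
C(m) = 0
E = -683 (E = -675 - 8 = -683)
E + C(z(T)) = -683 + 0 = -683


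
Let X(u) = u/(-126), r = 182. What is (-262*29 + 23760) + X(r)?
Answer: 145445/9 ≈ 16161.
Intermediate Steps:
X(u) = -u/126 (X(u) = u*(-1/126) = -u/126)
(-262*29 + 23760) + X(r) = (-262*29 + 23760) - 1/126*182 = (-7598 + 23760) - 13/9 = 16162 - 13/9 = 145445/9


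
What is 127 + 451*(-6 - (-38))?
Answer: 14559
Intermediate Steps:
127 + 451*(-6 - (-38)) = 127 + 451*(-6 - 1*(-38)) = 127 + 451*(-6 + 38) = 127 + 451*32 = 127 + 14432 = 14559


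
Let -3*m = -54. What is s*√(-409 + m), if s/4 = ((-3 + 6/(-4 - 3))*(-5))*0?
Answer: 0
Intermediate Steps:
m = 18 (m = -⅓*(-54) = 18)
s = 0 (s = 4*(((-3 + 6/(-4 - 3))*(-5))*0) = 4*(((-3 + 6/(-7))*(-5))*0) = 4*(((-3 - ⅐*6)*(-5))*0) = 4*(((-3 - 6/7)*(-5))*0) = 4*(-27/7*(-5)*0) = 4*((135/7)*0) = 4*0 = 0)
s*√(-409 + m) = 0*√(-409 + 18) = 0*√(-391) = 0*(I*√391) = 0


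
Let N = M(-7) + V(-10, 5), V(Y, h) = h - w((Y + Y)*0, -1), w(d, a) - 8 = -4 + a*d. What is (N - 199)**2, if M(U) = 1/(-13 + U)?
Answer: 15689521/400 ≈ 39224.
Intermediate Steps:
w(d, a) = 4 + a*d (w(d, a) = 8 + (-4 + a*d) = 4 + a*d)
V(Y, h) = -4 + h (V(Y, h) = h - (4 - (Y + Y)*0) = h - (4 - 2*Y*0) = h - (4 - 1*0) = h - (4 + 0) = h - 1*4 = h - 4 = -4 + h)
N = 19/20 (N = 1/(-13 - 7) + (-4 + 5) = 1/(-20) + 1 = -1/20 + 1 = 19/20 ≈ 0.95000)
(N - 199)**2 = (19/20 - 199)**2 = (-3961/20)**2 = 15689521/400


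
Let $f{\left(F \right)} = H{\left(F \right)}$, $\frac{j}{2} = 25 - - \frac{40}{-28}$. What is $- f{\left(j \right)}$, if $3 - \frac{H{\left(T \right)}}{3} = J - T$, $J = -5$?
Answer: $- \frac{1158}{7} \approx -165.43$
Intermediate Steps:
$H{\left(T \right)} = 24 + 3 T$ ($H{\left(T \right)} = 9 - 3 \left(-5 - T\right) = 9 + \left(15 + 3 T\right) = 24 + 3 T$)
$j = \frac{330}{7}$ ($j = 2 \left(25 - - \frac{40}{-28}\right) = 2 \left(25 - \left(-40\right) \left(- \frac{1}{28}\right)\right) = 2 \left(25 - \frac{10}{7}\right) = 2 \cdot \frac{165}{7} = \frac{330}{7} \approx 47.143$)
$f{\left(F \right)} = 24 + 3 F$
$- f{\left(j \right)} = - (24 + 3 \cdot \frac{330}{7}) = - (24 + \frac{990}{7}) = \left(-1\right) \frac{1158}{7} = - \frac{1158}{7}$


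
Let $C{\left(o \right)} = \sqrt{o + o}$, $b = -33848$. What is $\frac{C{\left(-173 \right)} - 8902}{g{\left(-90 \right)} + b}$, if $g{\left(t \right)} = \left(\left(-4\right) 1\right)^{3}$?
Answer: $\frac{4451}{16956} - \frac{i \sqrt{346}}{33912} \approx 0.2625 - 0.00054851 i$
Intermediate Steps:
$C{\left(o \right)} = \sqrt{2} \sqrt{o}$ ($C{\left(o \right)} = \sqrt{2 o} = \sqrt{2} \sqrt{o}$)
$g{\left(t \right)} = -64$ ($g{\left(t \right)} = \left(-4\right)^{3} = -64$)
$\frac{C{\left(-173 \right)} - 8902}{g{\left(-90 \right)} + b} = \frac{\sqrt{2} \sqrt{-173} - 8902}{-64 - 33848} = \frac{\sqrt{2} i \sqrt{173} - 8902}{-33912} = \left(i \sqrt{346} - 8902\right) \left(- \frac{1}{33912}\right) = \left(-8902 + i \sqrt{346}\right) \left(- \frac{1}{33912}\right) = \frac{4451}{16956} - \frac{i \sqrt{346}}{33912}$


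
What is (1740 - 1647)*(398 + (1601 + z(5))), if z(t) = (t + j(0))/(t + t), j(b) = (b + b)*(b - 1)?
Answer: 371907/2 ≈ 1.8595e+5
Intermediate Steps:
j(b) = 2*b*(-1 + b) (j(b) = (2*b)*(-1 + b) = 2*b*(-1 + b))
z(t) = ½ (z(t) = (t + 2*0*(-1 + 0))/(t + t) = (t + 2*0*(-1))/((2*t)) = (t + 0)*(1/(2*t)) = t*(1/(2*t)) = ½)
(1740 - 1647)*(398 + (1601 + z(5))) = (1740 - 1647)*(398 + (1601 + ½)) = 93*(398 + 3203/2) = 93*(3999/2) = 371907/2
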